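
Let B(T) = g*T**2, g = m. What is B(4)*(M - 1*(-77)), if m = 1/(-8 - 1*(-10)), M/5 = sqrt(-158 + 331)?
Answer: 616 + 40*sqrt(173) ≈ 1142.1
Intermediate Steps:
M = 5*sqrt(173) (M = 5*sqrt(-158 + 331) = 5*sqrt(173) ≈ 65.765)
m = 1/2 (m = 1/(-8 + 10) = 1/2 ≈ 0.50000)
g = 1/2 ≈ 0.50000
B(T) = T**2/2
B(4)*(M - 1*(-77)) = ((1/2)*4**2)*(5*sqrt(173) - 1*(-77)) = ((1/2)*16)*(5*sqrt(173) + 77) = 8*(77 + 5*sqrt(173)) = 616 + 40*sqrt(173)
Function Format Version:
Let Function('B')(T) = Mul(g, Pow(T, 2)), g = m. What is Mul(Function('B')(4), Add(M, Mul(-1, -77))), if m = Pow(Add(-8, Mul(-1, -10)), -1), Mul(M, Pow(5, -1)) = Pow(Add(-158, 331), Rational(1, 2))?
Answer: Add(616, Mul(40, Pow(173, Rational(1, 2)))) ≈ 1142.1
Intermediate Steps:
M = Mul(5, Pow(173, Rational(1, 2))) (M = Mul(5, Pow(Add(-158, 331), Rational(1, 2))) = Mul(5, Pow(173, Rational(1, 2))) ≈ 65.765)
m = Rational(1, 2) (m = Pow(Add(-8, 10), -1) = Pow(2, -1) = Rational(1, 2) ≈ 0.50000)
g = Rational(1, 2) ≈ 0.50000
Function('B')(T) = Mul(Rational(1, 2), Pow(T, 2))
Mul(Function('B')(4), Add(M, Mul(-1, -77))) = Mul(Mul(Rational(1, 2), Pow(4, 2)), Add(Mul(5, Pow(173, Rational(1, 2))), Mul(-1, -77))) = Mul(Mul(Rational(1, 2), 16), Add(Mul(5, Pow(173, Rational(1, 2))), 77)) = Mul(8, Add(77, Mul(5, Pow(173, Rational(1, 2))))) = Add(616, Mul(40, Pow(173, Rational(1, 2))))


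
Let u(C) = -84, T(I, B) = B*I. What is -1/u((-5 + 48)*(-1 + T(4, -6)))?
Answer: 1/84 ≈ 0.011905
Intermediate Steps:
-1/u((-5 + 48)*(-1 + T(4, -6))) = -1/(-84) = -1*(-1/84) = 1/84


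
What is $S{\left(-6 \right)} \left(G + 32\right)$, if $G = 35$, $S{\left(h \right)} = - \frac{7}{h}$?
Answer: $\frac{469}{6} \approx 78.167$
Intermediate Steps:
$S{\left(-6 \right)} \left(G + 32\right) = - \frac{7}{-6} \left(35 + 32\right) = \left(-7\right) \left(- \frac{1}{6}\right) 67 = \frac{7}{6} \cdot 67 = \frac{469}{6}$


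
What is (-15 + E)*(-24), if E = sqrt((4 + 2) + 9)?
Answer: 360 - 24*sqrt(15) ≈ 267.05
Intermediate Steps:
E = sqrt(15) (E = sqrt(6 + 9) = sqrt(15) ≈ 3.8730)
(-15 + E)*(-24) = (-15 + sqrt(15))*(-24) = 360 - 24*sqrt(15)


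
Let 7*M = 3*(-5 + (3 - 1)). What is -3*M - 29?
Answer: -176/7 ≈ -25.143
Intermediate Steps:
M = -9/7 (M = (3*(-5 + (3 - 1)))/7 = (3*(-5 + 2))/7 = (3*(-3))/7 = (⅐)*(-9) = -9/7 ≈ -1.2857)
-3*M - 29 = -3*(-9/7) - 29 = 27/7 - 29 = -176/7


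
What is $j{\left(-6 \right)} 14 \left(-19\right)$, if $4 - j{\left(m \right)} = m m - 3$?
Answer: $7714$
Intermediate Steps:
$j{\left(m \right)} = 7 - m^{2}$ ($j{\left(m \right)} = 4 - \left(m m - 3\right) = 4 - \left(m^{2} - 3\right) = 4 - \left(-3 + m^{2}\right) = 7 - m^{2}$)
$j{\left(-6 \right)} 14 \left(-19\right) = \left(7 - \left(-6\right)^{2}\right) 14 \left(-19\right) = \left(7 - 36\right) 14 \left(-19\right) = \left(-29\right) 14 \left(-19\right) = \left(-406\right) \left(-19\right) = 7714$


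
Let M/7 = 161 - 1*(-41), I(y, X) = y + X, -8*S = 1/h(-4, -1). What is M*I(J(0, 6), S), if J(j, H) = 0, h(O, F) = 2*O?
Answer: 707/32 ≈ 22.094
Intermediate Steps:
S = 1/64 (S = -1/(8*(2*(-4))) = -⅛/(-8) = -⅛*(-⅛) = 1/64 ≈ 0.015625)
I(y, X) = X + y
M = 1414 (M = 7*(161 - 1*(-41)) = 7*(161 + 41) = 7*202 = 1414)
M*I(J(0, 6), S) = 1414*(1/64 + 0) = 1414*(1/64) = 707/32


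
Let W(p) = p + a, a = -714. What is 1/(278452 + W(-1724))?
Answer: 1/276014 ≈ 3.6230e-6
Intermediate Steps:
W(p) = -714 + p (W(p) = p - 714 = -714 + p)
1/(278452 + W(-1724)) = 1/(278452 + (-714 - 1724)) = 1/(278452 - 2438) = 1/276014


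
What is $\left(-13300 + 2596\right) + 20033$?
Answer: $9329$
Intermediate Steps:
$\left(-13300 + 2596\right) + 20033 = -10704 + 20033 = 9329$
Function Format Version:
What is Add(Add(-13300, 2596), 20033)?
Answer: 9329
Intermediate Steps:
Add(Add(-13300, 2596), 20033) = Add(-10704, 20033) = 9329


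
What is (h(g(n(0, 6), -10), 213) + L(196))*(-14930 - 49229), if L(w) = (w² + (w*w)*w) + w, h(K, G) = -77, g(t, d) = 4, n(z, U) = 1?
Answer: -485559867289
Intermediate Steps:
L(w) = w + w² + w³ (L(w) = (w² + w²*w) + w = (w² + w³) + w = w + w² + w³)
(h(g(n(0, 6), -10), 213) + L(196))*(-14930 - 49229) = (-77 + 196*(1 + 196 + 196²))*(-14930 - 49229) = (-77 + 196*(1 + 196 + 38416))*(-64159) = (-77 + 196*38613)*(-64159) = (-77 + 7568148)*(-64159) = 7568071*(-64159) = -485559867289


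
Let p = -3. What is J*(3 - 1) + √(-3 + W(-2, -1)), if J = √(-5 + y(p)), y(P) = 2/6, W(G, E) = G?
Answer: I*(√5 + 2*√42/3) ≈ 6.5566*I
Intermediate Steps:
y(P) = ⅓ (y(P) = 2*(⅙) = ⅓)
J = I*√42/3 (J = √(-5 + ⅓) = √(-14/3) = I*√42/3 ≈ 2.1602*I)
J*(3 - 1) + √(-3 + W(-2, -1)) = (I*√42/3)*(3 - 1) + √(-3 - 2) = (I*√42/3)*2 + √(-5) = 2*I*√42/3 + I*√5 = I*√5 + 2*I*√42/3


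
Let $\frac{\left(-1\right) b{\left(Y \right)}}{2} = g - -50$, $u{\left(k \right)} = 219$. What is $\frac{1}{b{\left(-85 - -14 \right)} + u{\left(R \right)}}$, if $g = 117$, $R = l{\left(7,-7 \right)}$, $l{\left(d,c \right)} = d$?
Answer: $- \frac{1}{115} \approx -0.0086956$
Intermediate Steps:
$R = 7$
$b{\left(Y \right)} = -334$ ($b{\left(Y \right)} = - 2 \left(117 - -50\right) = - 2 \left(117 + 50\right) = \left(-2\right) 167 = -334$)
$\frac{1}{b{\left(-85 - -14 \right)} + u{\left(R \right)}} = \frac{1}{-334 + 219} = \frac{1}{-115} = - \frac{1}{115}$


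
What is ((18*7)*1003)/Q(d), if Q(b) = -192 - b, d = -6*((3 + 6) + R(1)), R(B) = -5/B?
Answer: -3009/4 ≈ -752.25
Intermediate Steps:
d = -24 (d = -6*((3 + 6) - 5/1) = -6*(9 - 5*1) = -6*(9 - 5) = -6*4 = -24)
((18*7)*1003)/Q(d) = ((18*7)*1003)/(-192 - 1*(-24)) = (126*1003)/(-192 + 24) = 126378/(-168) = 126378*(-1/168) = -3009/4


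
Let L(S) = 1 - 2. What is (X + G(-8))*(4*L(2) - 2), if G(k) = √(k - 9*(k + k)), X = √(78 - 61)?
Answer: -12*√34 - 6*√17 ≈ -94.710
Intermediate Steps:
L(S) = -1
X = √17 ≈ 4.1231
G(k) = √17*√(-k) (G(k) = √(k - 18*k) = √(-17*k) = √17*√(-k))
(X + G(-8))*(4*L(2) - 2) = (√17 + √17*√(-1*(-8)))*(4*(-1) - 2) = (√17 + √17*√8)*(-4 - 2) = (√17 + √17*(2*√2))*(-6) = (√17 + 2*√34)*(-6) = -12*√34 - 6*√17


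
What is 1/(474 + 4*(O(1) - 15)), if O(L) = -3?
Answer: 1/402 ≈ 0.0024876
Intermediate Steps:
1/(474 + 4*(O(1) - 15)) = 1/(474 + 4*(-3 - 15)) = 1/(474 + 4*(-18)) = 1/(474 - 72) = 1/402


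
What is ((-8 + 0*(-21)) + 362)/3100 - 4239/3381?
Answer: -1990671/1746850 ≈ -1.1396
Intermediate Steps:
((-8 + 0*(-21)) + 362)/3100 - 4239/3381 = ((-8 + 0) + 362)*(1/3100) - 4239*1/3381 = (-8 + 362)*(1/3100) - 1413/1127 = 354*(1/3100) - 1413/1127 = 177/1550 - 1413/1127 = -1990671/1746850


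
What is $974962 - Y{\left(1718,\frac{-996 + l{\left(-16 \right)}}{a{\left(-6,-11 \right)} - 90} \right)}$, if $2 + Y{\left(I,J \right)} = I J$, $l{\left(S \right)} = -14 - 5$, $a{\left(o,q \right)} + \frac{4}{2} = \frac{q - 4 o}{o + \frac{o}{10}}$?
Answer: $\frac{423688422}{443} \approx 9.5641 \cdot 10^{5}$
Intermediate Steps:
$a{\left(o,q \right)} = -2 + \frac{10 \left(q - 4 o\right)}{11 o}$ ($a{\left(o,q \right)} = -2 + \frac{q - 4 o}{o + \frac{o}{10}} = -2 + \frac{q - 4 o}{\frac{11}{10} o} = -2 + \left(q - 4 o\right) \frac{10}{11 o} = -2 + \frac{10 \left(q - 4 o\right)}{11 o}$)
$l{\left(S \right)} = -19$
$Y{\left(I,J \right)} = -2 + I J$
$974962 - Y{\left(1718,\frac{-996 + l{\left(-16 \right)}}{a{\left(-6,-11 \right)} - 90} \right)} = 974962 - \left(-2 + 1718 \frac{-996 - 19}{\frac{2 \left(\left(-31\right) \left(-6\right) + 5 \left(-11\right)\right)}{11 \left(-6\right)} - 90}\right) = 974962 - \left(-2 + 1718 \left(- \frac{1015}{\frac{2}{11} \left(- \frac{1}{6}\right) \left(186 - 55\right) - 90}\right)\right) = 974962 - \left(-2 + 1718 \left(- \frac{1015}{\frac{2}{11} \left(- \frac{1}{6}\right) 131 - 90}\right)\right) = 974962 - \left(-2 + 1718 \left(- \frac{1015}{- \frac{131}{33} - 90}\right)\right) = 974962 - \left(-2 + 1718 \left(- \frac{1015}{- \frac{3101}{33}}\right)\right) = 974962 - \left(-2 + 1718 \left(\left(-1015\right) \left(- \frac{33}{3101}\right)\right)\right) = 974962 - \left(-2 + 1718 \cdot \frac{4785}{443}\right) = 974962 - \left(-2 + \frac{8220630}{443}\right) = 974962 - \frac{8219744}{443} = \frac{423688422}{443}$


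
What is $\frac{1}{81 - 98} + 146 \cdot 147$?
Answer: $\frac{364853}{17} \approx 21462.0$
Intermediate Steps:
$\frac{1}{81 - 98} + 146 \cdot 147 = \frac{1}{-17} + 21462 = - \frac{1}{17} + 21462 = \frac{364853}{17}$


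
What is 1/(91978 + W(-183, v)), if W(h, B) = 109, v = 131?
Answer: 1/92087 ≈ 1.0859e-5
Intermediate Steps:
1/(91978 + W(-183, v)) = 1/(91978 + 109) = 1/92087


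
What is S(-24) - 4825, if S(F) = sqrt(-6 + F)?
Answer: -4825 + I*sqrt(30) ≈ -4825.0 + 5.4772*I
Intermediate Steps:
S(-24) - 4825 = sqrt(-6 - 24) - 4825 = sqrt(-30) - 4825 = I*sqrt(30) - 4825 = -4825 + I*sqrt(30)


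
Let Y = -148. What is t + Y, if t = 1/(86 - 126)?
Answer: -5921/40 ≈ -148.02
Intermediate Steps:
t = -1/40 (t = 1/(-40) = -1/40 ≈ -0.025000)
t + Y = -1/40 - 148 = -5921/40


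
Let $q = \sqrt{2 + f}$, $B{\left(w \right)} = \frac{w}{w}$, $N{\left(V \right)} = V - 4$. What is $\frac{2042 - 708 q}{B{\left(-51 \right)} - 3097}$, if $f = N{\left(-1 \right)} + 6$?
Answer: $- \frac{1021}{1548} + \frac{59 \sqrt{3}}{258} \approx -0.26347$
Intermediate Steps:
$N{\left(V \right)} = -4 + V$
$B{\left(w \right)} = 1$
$f = 1$ ($f = \left(-4 - 1\right) + 6 = -5 + 6 = 1$)
$q = \sqrt{3}$ ($q = \sqrt{2 + 1} = \sqrt{3} \approx 1.732$)
$\frac{2042 - 708 q}{B{\left(-51 \right)} - 3097} = \frac{2042 - 708 \sqrt{3}}{1 - 3097} = \frac{2042 - 708 \sqrt{3}}{-3096} = \left(2042 - 708 \sqrt{3}\right) \left(- \frac{1}{3096}\right) = - \frac{1021}{1548} + \frac{59 \sqrt{3}}{258}$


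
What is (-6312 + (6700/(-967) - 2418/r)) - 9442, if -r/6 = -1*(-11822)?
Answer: -180176560695/11431874 ≈ -15761.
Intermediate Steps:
r = -70932 (r = -(-6)*(-11822) = -6*11822 = -70932)
(-6312 + (6700/(-967) - 2418/r)) - 9442 = (-6312 + (6700/(-967) - 2418/(-70932))) - 9442 = (-6312 + (6700*(-1/967) - 2418*(-1/70932))) - 9442 = (-6312 + (-6700/967 + 403/11822)) - 9442 = (-6312 - 78817699/11431874) - 9442 = -72236806387/11431874 - 9442 = -180176560695/11431874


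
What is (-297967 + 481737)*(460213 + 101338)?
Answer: 103196227270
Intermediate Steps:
(-297967 + 481737)*(460213 + 101338) = 183770*561551 = 103196227270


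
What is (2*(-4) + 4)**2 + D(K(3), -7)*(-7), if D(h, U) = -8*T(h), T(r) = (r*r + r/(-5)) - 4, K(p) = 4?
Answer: 3216/5 ≈ 643.20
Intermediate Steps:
T(r) = -4 + r**2 - r/5 (T(r) = (r**2 + r*(-1/5)) - 4 = (r**2 - r/5) - 4 = -4 + r**2 - r/5)
D(h, U) = 32 - 8*h**2 + 8*h/5 (D(h, U) = -8*(-4 + h**2 - h/5) = 32 - 8*h**2 + 8*h/5)
(2*(-4) + 4)**2 + D(K(3), -7)*(-7) = (2*(-4) + 4)**2 + (32 - 8*4**2 + (8/5)*4)*(-7) = (-8 + 4)**2 + (32 - 8*16 + 32/5)*(-7) = (-4)**2 + (32 - 128 + 32/5)*(-7) = 16 - 448/5*(-7) = 16 + 3136/5 = 3216/5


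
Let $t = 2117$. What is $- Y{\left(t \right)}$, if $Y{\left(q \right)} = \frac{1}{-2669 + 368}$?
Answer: $\frac{1}{2301} \approx 0.00043459$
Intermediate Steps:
$Y{\left(q \right)} = - \frac{1}{2301}$ ($Y{\left(q \right)} = \frac{1}{-2301} = - \frac{1}{2301}$)
$- Y{\left(t \right)} = \left(-1\right) \left(- \frac{1}{2301}\right) = \frac{1}{2301}$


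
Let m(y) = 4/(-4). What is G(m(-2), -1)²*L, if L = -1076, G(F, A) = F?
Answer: -1076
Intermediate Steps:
m(y) = -1 (m(y) = 4*(-¼) = -1)
G(m(-2), -1)²*L = (-1)²*(-1076) = 1*(-1076) = -1076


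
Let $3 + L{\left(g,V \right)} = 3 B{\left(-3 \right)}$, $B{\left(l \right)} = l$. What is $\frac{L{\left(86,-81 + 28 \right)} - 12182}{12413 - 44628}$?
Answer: $\frac{12194}{32215} \approx 0.37852$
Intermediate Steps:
$L{\left(g,V \right)} = -12$ ($L{\left(g,V \right)} = -3 + 3 \left(-3\right) = -3 - 9 = -12$)
$\frac{L{\left(86,-81 + 28 \right)} - 12182}{12413 - 44628} = \frac{-12 - 12182}{12413 - 44628} = - \frac{12194}{-32215} = \left(-12194\right) \left(- \frac{1}{32215}\right) = \frac{12194}{32215}$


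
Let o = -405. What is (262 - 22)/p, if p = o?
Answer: -16/27 ≈ -0.59259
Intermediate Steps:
p = -405
(262 - 22)/p = (262 - 22)/(-405) = 240*(-1/405) = -16/27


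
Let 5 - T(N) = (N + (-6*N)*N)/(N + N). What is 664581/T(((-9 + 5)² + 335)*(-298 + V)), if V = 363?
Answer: 443054/45633 ≈ 9.7091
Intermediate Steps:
T(N) = 5 - (N - 6*N²)/(2*N) (T(N) = 5 - (N + (-6*N)*N)/(N + N) = 5 - (N - 6*N²)/(2*N))
664581/T(((-9 + 5)² + 335)*(-298 + V)) = 664581/(9/2 + 3*(((-9 + 5)² + 335)*(-298 + 363))) = 664581/(9/2 + 3*(((-4)² + 335)*65)) = 664581/(9/2 + 3*((16 + 335)*65)) = 664581/(9/2 + 3*(351*65)) = 664581/(9/2 + 3*22815) = 664581/(9/2 + 68445) = 664581/(136899/2) = 664581*(2/136899) = 443054/45633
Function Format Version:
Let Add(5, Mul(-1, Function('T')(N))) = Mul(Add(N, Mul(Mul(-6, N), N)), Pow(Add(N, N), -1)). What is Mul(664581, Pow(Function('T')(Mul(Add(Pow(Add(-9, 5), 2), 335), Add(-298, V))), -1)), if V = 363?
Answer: Rational(443054, 45633) ≈ 9.7091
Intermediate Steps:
Function('T')(N) = Add(5, Mul(Rational(-1, 2), Pow(N, -1), Add(N, Mul(-6, Pow(N, 2))))) (Function('T')(N) = Add(5, Mul(-1, Mul(Add(N, Mul(Mul(-6, N), N)), Pow(Add(N, N), -1)))) = Add(5, Mul(-1, Mul(Add(N, Mul(-6, Pow(N, 2))), Pow(Mul(2, N), -1)))) = Add(5, Mul(-1, Mul(Add(N, Mul(-6, Pow(N, 2))), Mul(Rational(1, 2), Pow(N, -1))))) = Add(5, Mul(-1, Mul(Rational(1, 2), Pow(N, -1), Add(N, Mul(-6, Pow(N, 2)))))) = Add(5, Mul(Rational(-1, 2), Pow(N, -1), Add(N, Mul(-6, Pow(N, 2))))))
Mul(664581, Pow(Function('T')(Mul(Add(Pow(Add(-9, 5), 2), 335), Add(-298, V))), -1)) = Mul(664581, Pow(Add(Rational(9, 2), Mul(3, Mul(Add(Pow(Add(-9, 5), 2), 335), Add(-298, 363)))), -1)) = Mul(664581, Pow(Add(Rational(9, 2), Mul(3, Mul(Add(Pow(-4, 2), 335), 65))), -1)) = Mul(664581, Pow(Add(Rational(9, 2), Mul(3, Mul(Add(16, 335), 65))), -1)) = Mul(664581, Pow(Add(Rational(9, 2), Mul(3, Mul(351, 65))), -1)) = Mul(664581, Pow(Add(Rational(9, 2), Mul(3, 22815)), -1)) = Mul(664581, Pow(Add(Rational(9, 2), 68445), -1)) = Mul(664581, Pow(Rational(136899, 2), -1)) = Mul(664581, Rational(2, 136899)) = Rational(443054, 45633)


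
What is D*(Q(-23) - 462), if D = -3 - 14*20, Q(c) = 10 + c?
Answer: 134425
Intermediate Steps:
D = -283 (D = -3 - 280 = -283)
D*(Q(-23) - 462) = -283*((10 - 23) - 462) = -283*(-13 - 462) = -283*(-475) = 134425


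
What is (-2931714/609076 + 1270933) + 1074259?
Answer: 714198615439/304538 ≈ 2.3452e+6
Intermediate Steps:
(-2931714/609076 + 1270933) + 1074259 = (-2931714*1/609076 + 1270933) + 1074259 = (-1465857/304538 + 1270933) + 1074259 = 387045928097/304538 + 1074259 = 714198615439/304538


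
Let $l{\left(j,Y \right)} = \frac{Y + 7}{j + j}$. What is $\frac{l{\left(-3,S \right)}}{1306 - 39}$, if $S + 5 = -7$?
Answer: $\frac{5}{7602} \approx 0.00065772$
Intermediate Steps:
$S = -12$ ($S = -5 - 7 = -12$)
$l{\left(j,Y \right)} = \frac{7 + Y}{2 j}$
$\frac{l{\left(-3,S \right)}}{1306 - 39} = \frac{\frac{1}{2} \frac{1}{-3} \left(7 - 12\right)}{1306 - 39} = \frac{\frac{1}{2} \left(- \frac{1}{3}\right) \left(-5\right)}{1267} = \frac{5}{6} \cdot \frac{1}{1267} = \frac{5}{7602}$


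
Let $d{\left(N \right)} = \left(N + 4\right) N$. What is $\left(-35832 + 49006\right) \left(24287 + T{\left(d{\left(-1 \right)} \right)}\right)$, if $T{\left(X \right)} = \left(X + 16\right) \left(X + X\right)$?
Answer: $318929366$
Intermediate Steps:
$d{\left(N \right)} = N \left(4 + N\right)$ ($d{\left(N \right)} = \left(4 + N\right) N = N \left(4 + N\right)$)
$T{\left(X \right)} = 2 X \left(16 + X\right)$ ($T{\left(X \right)} = \left(16 + X\right) 2 X = 2 X \left(16 + X\right)$)
$\left(-35832 + 49006\right) \left(24287 + T{\left(d{\left(-1 \right)} \right)}\right) = \left(-35832 + 49006\right) \left(24287 + 2 \left(- (4 - 1)\right) \left(16 - \left(4 - 1\right)\right)\right) = 13174 \left(24287 + 2 \left(\left(-1\right) 3\right) \left(16 - 3\right)\right) = 13174 \left(24287 + 2 \left(-3\right) \left(16 - 3\right)\right) = 13174 \left(24287 + 2 \left(-3\right) 13\right) = 13174 \left(24287 - 78\right) = 13174 \cdot 24209 = 318929366$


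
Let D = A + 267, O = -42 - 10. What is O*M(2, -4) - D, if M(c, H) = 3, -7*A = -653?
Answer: -3614/7 ≈ -516.29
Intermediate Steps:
A = 653/7 (A = -1/7*(-653) = 653/7 ≈ 93.286)
O = -52
D = 2522/7 (D = 653/7 + 267 = 2522/7 ≈ 360.29)
O*M(2, -4) - D = -52*3 - 1*2522/7 = -156 - 2522/7 = -3614/7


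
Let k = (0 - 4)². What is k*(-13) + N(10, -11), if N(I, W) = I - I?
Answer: -208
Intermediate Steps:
N(I, W) = 0
k = 16 (k = (-4)² = 16)
k*(-13) + N(10, -11) = 16*(-13) + 0 = -208 + 0 = -208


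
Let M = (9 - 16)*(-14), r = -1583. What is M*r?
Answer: -155134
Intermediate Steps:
M = 98 (M = -7*(-14) = 98)
M*r = 98*(-1583) = -155134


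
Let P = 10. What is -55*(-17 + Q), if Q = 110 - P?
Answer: -4565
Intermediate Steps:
Q = 100 (Q = 110 - 1*10 = 110 - 10 = 100)
-55*(-17 + Q) = -55*(-17 + 100) = -55*83 = -4565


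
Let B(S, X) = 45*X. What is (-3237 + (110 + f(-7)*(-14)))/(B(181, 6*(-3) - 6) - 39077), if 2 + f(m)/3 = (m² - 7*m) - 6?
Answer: 6907/40157 ≈ 0.17200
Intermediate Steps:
f(m) = -24 - 21*m + 3*m² (f(m) = -6 + 3*((m² - 7*m) - 6) = -6 + 3*(-6 + m² - 7*m) = -6 + (-18 - 21*m + 3*m²) = -24 - 21*m + 3*m²)
(-3237 + (110 + f(-7)*(-14)))/(B(181, 6*(-3) - 6) - 39077) = (-3237 + (110 + (-24 - 21*(-7) + 3*(-7)²)*(-14)))/(45*(6*(-3) - 6) - 39077) = (-3237 + (110 + (-24 + 147 + 3*49)*(-14)))/(45*(-18 - 6) - 39077) = (-3237 + (110 + (-24 + 147 + 147)*(-14)))/(45*(-24) - 39077) = (-3237 + (110 + 270*(-14)))/(-1080 - 39077) = (-3237 + (110 - 3780))/(-40157) = (-3237 - 3670)*(-1/40157) = -6907*(-1/40157) = 6907/40157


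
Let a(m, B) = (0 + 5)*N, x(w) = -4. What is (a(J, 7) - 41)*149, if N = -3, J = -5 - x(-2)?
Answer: -8344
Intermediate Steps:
J = -1 (J = -5 - 1*(-4) = -5 + 4 = -1)
a(m, B) = -15 (a(m, B) = (0 + 5)*(-3) = 5*(-3) = -15)
(a(J, 7) - 41)*149 = (-15 - 41)*149 = -56*149 = -8344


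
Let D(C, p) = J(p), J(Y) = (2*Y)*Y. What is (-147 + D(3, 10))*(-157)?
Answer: -8321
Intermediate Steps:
J(Y) = 2*Y²
D(C, p) = 2*p²
(-147 + D(3, 10))*(-157) = (-147 + 2*10²)*(-157) = (-147 + 2*100)*(-157) = (-147 + 200)*(-157) = 53*(-157) = -8321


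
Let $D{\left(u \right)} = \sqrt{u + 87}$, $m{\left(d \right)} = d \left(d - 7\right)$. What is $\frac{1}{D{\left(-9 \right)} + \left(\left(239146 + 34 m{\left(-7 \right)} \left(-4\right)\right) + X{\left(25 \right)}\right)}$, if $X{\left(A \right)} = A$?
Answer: $\frac{75281}{17001686857} - \frac{\sqrt{78}}{51005060571} \approx 4.4277 \cdot 10^{-6}$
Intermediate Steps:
$m{\left(d \right)} = d \left(-7 + d\right)$
$D{\left(u \right)} = \sqrt{87 + u}$
$\frac{1}{D{\left(-9 \right)} + \left(\left(239146 + 34 m{\left(-7 \right)} \left(-4\right)\right) + X{\left(25 \right)}\right)} = \frac{1}{\sqrt{87 - 9} + \left(\left(239146 + 34 \left(- 7 \left(-7 - 7\right)\right) \left(-4\right)\right) + 25\right)} = \frac{1}{\sqrt{78} + \left(\left(239146 + 34 \left(\left(-7\right) \left(-14\right)\right) \left(-4\right)\right) + 25\right)} = \frac{1}{\sqrt{78} + \left(\left(239146 + 34 \cdot 98 \left(-4\right)\right) + 25\right)} = \frac{1}{\sqrt{78} + \left(\left(239146 + 3332 \left(-4\right)\right) + 25\right)} = \frac{1}{\sqrt{78} + \left(\left(239146 - 13328\right) + 25\right)} = \frac{1}{\sqrt{78} + \left(225818 + 25\right)} = \frac{1}{\sqrt{78} + 225843} = \frac{1}{225843 + \sqrt{78}}$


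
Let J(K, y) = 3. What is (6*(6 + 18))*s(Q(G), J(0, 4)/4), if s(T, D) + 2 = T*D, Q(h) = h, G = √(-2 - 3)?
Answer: -288 + 108*I*√5 ≈ -288.0 + 241.5*I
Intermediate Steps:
G = I*√5 (G = √(-5) = I*√5 ≈ 2.2361*I)
s(T, D) = -2 + D*T (s(T, D) = -2 + T*D = -2 + D*T)
(6*(6 + 18))*s(Q(G), J(0, 4)/4) = (6*(6 + 18))*(-2 + (3/4)*(I*√5)) = (6*24)*(-2 + (3*(¼))*(I*√5)) = 144*(-2 + 3*(I*√5)/4) = 144*(-2 + 3*I*√5/4) = -288 + 108*I*√5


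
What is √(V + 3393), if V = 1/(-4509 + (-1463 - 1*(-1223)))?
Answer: 14*√390420039/4749 ≈ 58.249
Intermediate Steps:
V = -1/4749 (V = 1/(-4509 + (-1463 + 1223)) = 1/(-4509 - 240) = 1/(-4749) = -1/4749 ≈ -0.00021057)
√(V + 3393) = √(-1/4749 + 3393) = √(16113356/4749) = 14*√390420039/4749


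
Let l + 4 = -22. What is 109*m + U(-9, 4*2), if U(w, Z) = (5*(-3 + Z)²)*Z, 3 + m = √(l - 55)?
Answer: 673 + 981*I ≈ 673.0 + 981.0*I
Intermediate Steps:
l = -26 (l = -4 - 22 = -26)
m = -3 + 9*I (m = -3 + √(-26 - 55) = -3 + √(-81) = -3 + 9*I ≈ -3.0 + 9.0*I)
U(w, Z) = 5*Z*(-3 + Z)²
109*m + U(-9, 4*2) = 109*(-3 + 9*I) + 5*(4*2)*(-3 + 4*2)² = (-327 + 981*I) + 5*8*(-3 + 8)² = (-327 + 981*I) + 5*8*5² = (-327 + 981*I) + 5*8*25 = (-327 + 981*I) + 1000 = 673 + 981*I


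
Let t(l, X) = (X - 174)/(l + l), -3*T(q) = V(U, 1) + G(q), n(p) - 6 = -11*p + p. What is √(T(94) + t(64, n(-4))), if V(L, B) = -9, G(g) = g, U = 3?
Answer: 2*I*√66/3 ≈ 5.416*I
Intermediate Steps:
n(p) = 6 - 10*p (n(p) = 6 + (-11*p + p) = 6 - 10*p)
T(q) = 3 - q/3 (T(q) = -(-9 + q)/3 = 3 - q/3)
t(l, X) = (-174 + X)/(2*l) (t(l, X) = (-174 + X)/((2*l)) = (-174 + X)*(1/(2*l)) = (-174 + X)/(2*l))
√(T(94) + t(64, n(-4))) = √((3 - ⅓*94) + (½)*(-174 + (6 - 10*(-4)))/64) = √((3 - 94/3) + (½)*(1/64)*(-174 + (6 + 40))) = √(-85/3 + (½)*(1/64)*(-174 + 46)) = √(-85/3 + (½)*(1/64)*(-128)) = √(-85/3 - 1) = √(-88/3) = 2*I*√66/3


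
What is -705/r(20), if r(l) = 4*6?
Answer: -235/8 ≈ -29.375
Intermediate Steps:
r(l) = 24
-705/r(20) = -705/24 = -705*1/24 = -235/8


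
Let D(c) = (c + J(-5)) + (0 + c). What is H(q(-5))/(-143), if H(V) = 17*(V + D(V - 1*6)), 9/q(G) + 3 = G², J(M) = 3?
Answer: 2907/3146 ≈ 0.92403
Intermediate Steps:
D(c) = 3 + 2*c (D(c) = (c + 3) + (0 + c) = (3 + c) + c = 3 + 2*c)
q(G) = 9/(-3 + G²)
H(V) = -153 + 51*V (H(V) = 17*(V + (3 + 2*(V - 1*6))) = 17*(V + (3 + 2*(V - 6))) = 17*(V + (3 + 2*(-6 + V))) = 17*(V + (3 + (-12 + 2*V))) = 17*(V + (-9 + 2*V)) = 17*(-9 + 3*V) = -153 + 51*V)
H(q(-5))/(-143) = (-153 + 51*(9/(-3 + (-5)²)))/(-143) = (-153 + 51*(9/(-3 + 25)))*(-1/143) = (-153 + 51*(9/22))*(-1/143) = (-153 + 459/22)*(-1/143) = -2907/22*(-1/143) = 2907/3146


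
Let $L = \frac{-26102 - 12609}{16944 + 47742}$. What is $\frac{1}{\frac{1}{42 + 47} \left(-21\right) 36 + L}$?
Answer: $- \frac{5757054}{52347895} \approx -0.10998$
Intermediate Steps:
$L = - \frac{38711}{64686} \approx -0.59844$
$\frac{1}{\frac{1}{42 + 47} \left(-21\right) 36 + L} = \frac{1}{\frac{1}{42 + 47} \left(-21\right) 36 - \frac{38711}{64686}} = \frac{1}{\frac{1}{89} \left(-21\right) 36 - \frac{38711}{64686}} = \frac{1}{\left(- \frac{21}{89}\right) 36 - \frac{38711}{64686}} = \frac{1}{- \frac{756}{89} - \frac{38711}{64686}} = \frac{1}{- \frac{52347895}{5757054}} = - \frac{5757054}{52347895}$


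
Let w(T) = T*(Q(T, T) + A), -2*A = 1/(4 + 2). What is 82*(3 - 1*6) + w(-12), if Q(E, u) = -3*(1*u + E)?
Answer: -1109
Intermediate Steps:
Q(E, u) = -3*E - 3*u (Q(E, u) = -3*(u + E) = -3*(E + u) = -3*E - 3*u)
A = -1/12 (A = -1/(2*(4 + 2)) = -½/6 = -½*⅙ = -1/12 ≈ -0.083333)
w(T) = T*(-1/12 - 6*T) (w(T) = T*((-3*T - 3*T) - 1/12) = T*(-6*T - 1/12) = T*(-1/12 - 6*T))
82*(3 - 1*6) + w(-12) = 82*(3 - 1*6) - 1/12*(-12)*(1 + 72*(-12)) = 82*(3 - 6) - 1/12*(-12)*(1 - 864) = 82*(-3) - 1/12*(-12)*(-863) = -246 - 863 = -1109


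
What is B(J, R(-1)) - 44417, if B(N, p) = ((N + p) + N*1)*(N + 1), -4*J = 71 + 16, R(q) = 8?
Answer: -349443/8 ≈ -43680.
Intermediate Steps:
J = -87/4 (J = -(71 + 16)/4 = -¼*87 = -87/4 ≈ -21.750)
B(N, p) = (1 + N)*(p + 2*N) (B(N, p) = ((N + p) + N)*(1 + N) = (p + 2*N)*(1 + N) = (1 + N)*(p + 2*N))
B(J, R(-1)) - 44417 = (8 + 2*(-87/4) + 2*(-87/4)² - 87/4*8) - 44417 = (8 - 87/2 + 2*(7569/16) - 174) - 44417 = (8 - 87/2 + 7569/8 - 174) - 44417 = 5893/8 - 44417 = -349443/8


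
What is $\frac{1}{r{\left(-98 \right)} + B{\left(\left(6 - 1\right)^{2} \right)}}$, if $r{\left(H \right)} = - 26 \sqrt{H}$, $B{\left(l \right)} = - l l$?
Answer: $\frac{i}{- 625 i + 182 \sqrt{2}} \approx -0.001368 + 0.00056337 i$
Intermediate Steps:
$B{\left(l \right)} = - l^{2}$
$\frac{1}{r{\left(-98 \right)} + B{\left(\left(6 - 1\right)^{2} \right)}} = \frac{1}{- 26 \sqrt{-98} - \left(\left(6 - 1\right)^{2}\right)^{2}} = \frac{1}{- 26 \cdot 7 i \sqrt{2} - \left(5^{2}\right)^{2}} = \frac{1}{- 182 i \sqrt{2} - 25^{2}} = \frac{1}{- 182 i \sqrt{2} - 625} = \frac{1}{-625 - 182 i \sqrt{2}}$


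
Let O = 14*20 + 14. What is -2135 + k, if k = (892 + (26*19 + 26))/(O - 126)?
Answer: -89317/42 ≈ -2126.6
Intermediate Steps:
O = 294 (O = 280 + 14 = 294)
k = 353/42 (k = (892 + (26*19 + 26))/(294 - 126) = (892 + (494 + 26))/168 = (892 + 520)*(1/168) = 1412*(1/168) = 353/42 ≈ 8.4048)
-2135 + k = -2135 + 353/42 = -89317/42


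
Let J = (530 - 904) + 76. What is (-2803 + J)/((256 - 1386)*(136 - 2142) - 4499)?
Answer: -443/323183 ≈ -0.0013707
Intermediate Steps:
J = -298 (J = -374 + 76 = -298)
(-2803 + J)/((256 - 1386)*(136 - 2142) - 4499) = (-2803 - 298)/((256 - 1386)*(136 - 2142) - 4499) = -3101/(-1130*(-2006) - 4499) = -3101/(2266780 - 4499) = -3101/2262281 = -3101*1/2262281 = -443/323183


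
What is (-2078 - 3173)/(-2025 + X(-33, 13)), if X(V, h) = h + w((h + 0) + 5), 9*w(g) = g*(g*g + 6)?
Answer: 5251/1352 ≈ 3.8839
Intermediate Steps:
w(g) = g*(6 + g²)/9 (w(g) = (g*(g*g + 6))/9 = (g*(g² + 6))/9 = (g*(6 + g²))/9 = g*(6 + g²)/9)
X(V, h) = h + (5 + h)*(6 + (5 + h)²)/9 (X(V, h) = h + ((h + 0) + 5)*(6 + ((h + 0) + 5)²)/9 = h + (h + 5)*(6 + (h + 5)²)/9 = h + (5 + h)*(6 + (5 + h)²)/9)
(-2078 - 3173)/(-2025 + X(-33, 13)) = (-2078 - 3173)/(-2025 + (13 + (5 + 13)*(6 + (5 + 13)²)/9)) = -5251/(-2025 + (13 + (⅑)*18*(6 + 18²))) = -5251/(-2025 + (13 + (⅑)*18*(6 + 324))) = -5251/(-2025 + (13 + (⅑)*18*330)) = -5251/(-2025 + (13 + 660)) = -5251/(-2025 + 673) = -5251/(-1352) = -5251*(-1/1352) = 5251/1352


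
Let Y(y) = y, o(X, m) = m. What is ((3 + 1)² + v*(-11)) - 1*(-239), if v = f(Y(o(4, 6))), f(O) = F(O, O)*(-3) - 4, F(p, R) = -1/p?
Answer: 587/2 ≈ 293.50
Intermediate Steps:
f(O) = -4 + 3/O (f(O) = -1/O*(-3) - 4 = 3/O - 4 = -4 + 3/O)
v = -7/2 (v = -4 + 3/6 = -4 + 3*(⅙) = -4 + ½ = -7/2 ≈ -3.5000)
((3 + 1)² + v*(-11)) - 1*(-239) = ((3 + 1)² - 7/2*(-11)) - 1*(-239) = (4² + 77/2) + 239 = (16 + 77/2) + 239 = 109/2 + 239 = 587/2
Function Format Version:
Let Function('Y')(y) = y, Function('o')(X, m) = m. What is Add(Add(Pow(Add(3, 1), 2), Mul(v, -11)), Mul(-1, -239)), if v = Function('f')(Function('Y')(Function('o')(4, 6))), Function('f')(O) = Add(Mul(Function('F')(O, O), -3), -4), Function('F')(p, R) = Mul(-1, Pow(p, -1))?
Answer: Rational(587, 2) ≈ 293.50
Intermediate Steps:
Function('f')(O) = Add(-4, Mul(3, Pow(O, -1))) (Function('f')(O) = Add(Mul(Mul(-1, Pow(O, -1)), -3), -4) = Add(Mul(3, Pow(O, -1)), -4) = Add(-4, Mul(3, Pow(O, -1))))
v = Rational(-7, 2) (v = Add(-4, Mul(3, Pow(6, -1))) = Add(-4, Mul(3, Rational(1, 6))) = Add(-4, Rational(1, 2)) = Rational(-7, 2) ≈ -3.5000)
Add(Add(Pow(Add(3, 1), 2), Mul(v, -11)), Mul(-1, -239)) = Add(Add(Pow(Add(3, 1), 2), Mul(Rational(-7, 2), -11)), Mul(-1, -239)) = Add(Add(Pow(4, 2), Rational(77, 2)), 239) = Add(Add(16, Rational(77, 2)), 239) = Add(Rational(109, 2), 239) = Rational(587, 2)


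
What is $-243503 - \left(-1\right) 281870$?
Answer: $38367$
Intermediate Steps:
$-243503 - \left(-1\right) 281870 = -243503 - -281870 = -243503 + 281870 = 38367$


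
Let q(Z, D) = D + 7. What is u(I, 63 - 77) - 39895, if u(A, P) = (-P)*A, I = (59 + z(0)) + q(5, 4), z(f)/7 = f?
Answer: -38915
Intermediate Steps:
q(Z, D) = 7 + D
z(f) = 7*f
I = 70 (I = (59 + 7*0) + (7 + 4) = (59 + 0) + 11 = 59 + 11 = 70)
u(A, P) = -A*P
u(I, 63 - 77) - 39895 = -1*70*(63 - 77) - 39895 = -1*70*(-14) - 39895 = 980 - 39895 = -38915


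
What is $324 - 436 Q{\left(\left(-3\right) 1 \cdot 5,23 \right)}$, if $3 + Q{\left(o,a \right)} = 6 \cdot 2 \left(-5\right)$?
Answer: $27792$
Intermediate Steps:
$Q{\left(o,a \right)} = -63$ ($Q{\left(o,a \right)} = -3 + 6 \cdot 2 \left(-5\right) = -3 + 12 \left(-5\right) = -3 - 60 = -63$)
$324 - 436 Q{\left(\left(-3\right) 1 \cdot 5,23 \right)} = 324 - -27468 = 324 + 27468 = 27792$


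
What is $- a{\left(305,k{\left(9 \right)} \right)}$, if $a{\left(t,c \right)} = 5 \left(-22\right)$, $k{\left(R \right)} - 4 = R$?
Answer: $110$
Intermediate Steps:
$k{\left(R \right)} = 4 + R$
$a{\left(t,c \right)} = -110$
$- a{\left(305,k{\left(9 \right)} \right)} = \left(-1\right) \left(-110\right) = 110$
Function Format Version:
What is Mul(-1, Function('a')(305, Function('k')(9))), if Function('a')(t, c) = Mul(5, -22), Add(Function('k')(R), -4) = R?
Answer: 110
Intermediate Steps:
Function('k')(R) = Add(4, R)
Function('a')(t, c) = -110
Mul(-1, Function('a')(305, Function('k')(9))) = Mul(-1, -110) = 110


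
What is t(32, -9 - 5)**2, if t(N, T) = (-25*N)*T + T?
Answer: 125126596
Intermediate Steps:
t(N, T) = T - 25*N*T (t(N, T) = -25*N*T + T = T - 25*N*T)
t(32, -9 - 5)**2 = ((-9 - 5)*(1 - 25*32))**2 = (-14*(1 - 800))**2 = (-14*(-799))**2 = 11186**2 = 125126596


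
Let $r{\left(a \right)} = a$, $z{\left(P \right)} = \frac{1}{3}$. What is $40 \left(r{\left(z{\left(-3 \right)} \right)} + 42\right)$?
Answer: $\frac{5080}{3} \approx 1693.3$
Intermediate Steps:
$z{\left(P \right)} = \frac{1}{3}$
$40 \left(r{\left(z{\left(-3 \right)} \right)} + 42\right) = 40 \left(\frac{1}{3} + 42\right) = 40 \cdot \frac{127}{3} = \frac{5080}{3}$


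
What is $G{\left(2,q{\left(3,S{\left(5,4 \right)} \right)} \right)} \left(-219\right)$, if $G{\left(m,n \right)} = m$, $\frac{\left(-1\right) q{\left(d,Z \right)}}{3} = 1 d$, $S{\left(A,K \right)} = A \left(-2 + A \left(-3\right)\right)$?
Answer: $-438$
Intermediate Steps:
$S{\left(A,K \right)} = A \left(-2 - 3 A\right)$
$q{\left(d,Z \right)} = - 3 d$ ($q{\left(d,Z \right)} = - 3 \cdot 1 d = - 3 d$)
$G{\left(2,q{\left(3,S{\left(5,4 \right)} \right)} \right)} \left(-219\right) = 2 \left(-219\right) = -438$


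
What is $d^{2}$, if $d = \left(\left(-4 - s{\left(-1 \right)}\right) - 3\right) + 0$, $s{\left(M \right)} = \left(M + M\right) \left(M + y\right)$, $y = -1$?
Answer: $121$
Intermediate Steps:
$s{\left(M \right)} = 2 M \left(-1 + M\right)$ ($s{\left(M \right)} = \left(M + M\right) \left(M - 1\right) = 2 M \left(-1 + M\right)$)
$d = -11$ ($d = \left(\left(-4 - 2 \left(-1\right) \left(-1 - 1\right)\right) - 3\right) + 0 = \left(\left(-4 - 2 \left(-1\right) \left(-2\right)\right) - 3\right) + 0 = \left(\left(-4 - 4\right) - 3\right) + 0 = \left(-8 - 3\right) + 0 = -11 + 0 = -11$)
$d^{2} = \left(-11\right)^{2} = 121$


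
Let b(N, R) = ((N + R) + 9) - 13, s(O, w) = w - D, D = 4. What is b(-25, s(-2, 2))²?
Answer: 961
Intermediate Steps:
s(O, w) = -4 + w (s(O, w) = w - 1*4 = w - 4 = -4 + w)
b(N, R) = -4 + N + R (b(N, R) = (9 + N + R) - 13 = -4 + N + R)
b(-25, s(-2, 2))² = (-4 - 25 + (-4 + 2))² = (-4 - 25 - 2)² = (-31)² = 961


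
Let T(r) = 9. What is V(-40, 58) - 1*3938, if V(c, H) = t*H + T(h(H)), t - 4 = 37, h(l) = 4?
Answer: -1551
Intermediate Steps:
t = 41 (t = 4 + 37 = 41)
V(c, H) = 9 + 41*H (V(c, H) = 41*H + 9 = 9 + 41*H)
V(-40, 58) - 1*3938 = (9 + 41*58) - 1*3938 = (9 + 2378) - 3938 = 2387 - 3938 = -1551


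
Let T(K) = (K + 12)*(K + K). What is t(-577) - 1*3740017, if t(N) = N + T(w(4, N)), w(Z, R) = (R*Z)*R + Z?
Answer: 3546984537486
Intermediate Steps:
w(Z, R) = Z + Z*R² (w(Z, R) = Z*R² + Z = Z + Z*R²)
T(K) = 2*K*(12 + K) (T(K) = (12 + K)*(2*K) = 2*K*(12 + K))
t(N) = N + 2*(4 + 4*N²)*(16 + 4*N²) (t(N) = N + 2*(4*(1 + N²))*(12 + 4*(1 + N²)) = N + 2*(4 + 4*N²)*(12 + (4 + 4*N²)) = N + 2*(4 + 4*N²)*(16 + 4*N²))
t(-577) - 1*3740017 = (-577 + 32*(1 + (-577)²)*(4 + (-577)²)) - 1*3740017 = (-577 + 32*(1 + 332929)*(4 + 332929)) - 3740017 = (-577 + 32*332930*332933) - 3740017 = (-577 + 3546988278080) - 3740017 = 3546988277503 - 3740017 = 3546984537486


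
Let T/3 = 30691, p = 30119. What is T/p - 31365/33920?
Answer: 435686745/204327296 ≈ 2.1323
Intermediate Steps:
T = 92073 (T = 3*30691 = 92073)
T/p - 31365/33920 = 92073/30119 - 31365/33920 = 92073*(1/30119) - 31365*1/33920 = 92073/30119 - 6273/6784 = 435686745/204327296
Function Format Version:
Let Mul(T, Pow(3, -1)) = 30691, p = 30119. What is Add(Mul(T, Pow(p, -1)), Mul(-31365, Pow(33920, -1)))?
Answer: Rational(435686745, 204327296) ≈ 2.1323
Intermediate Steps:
T = 92073 (T = Mul(3, 30691) = 92073)
Add(Mul(T, Pow(p, -1)), Mul(-31365, Pow(33920, -1))) = Add(Mul(92073, Pow(30119, -1)), Mul(-31365, Pow(33920, -1))) = Add(Mul(92073, Rational(1, 30119)), Mul(-31365, Rational(1, 33920))) = Add(Rational(92073, 30119), Rational(-6273, 6784)) = Rational(435686745, 204327296)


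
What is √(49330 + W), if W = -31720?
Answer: √17610 ≈ 132.70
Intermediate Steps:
√(49330 + W) = √(49330 - 31720) = √17610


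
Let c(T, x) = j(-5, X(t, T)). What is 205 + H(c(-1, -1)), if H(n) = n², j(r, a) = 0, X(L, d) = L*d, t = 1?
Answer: 205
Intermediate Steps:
c(T, x) = 0
205 + H(c(-1, -1)) = 205 + 0² = 205 + 0 = 205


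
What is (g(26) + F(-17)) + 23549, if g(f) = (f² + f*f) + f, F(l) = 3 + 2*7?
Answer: 24944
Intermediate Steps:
F(l) = 17 (F(l) = 3 + 14 = 17)
g(f) = f + 2*f² (g(f) = (f² + f²) + f = 2*f² + f = f + 2*f²)
(g(26) + F(-17)) + 23549 = (26*(1 + 2*26) + 17) + 23549 = (26*(1 + 52) + 17) + 23549 = (26*53 + 17) + 23549 = (1378 + 17) + 23549 = 1395 + 23549 = 24944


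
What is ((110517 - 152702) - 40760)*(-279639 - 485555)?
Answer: 63469016330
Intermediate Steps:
((110517 - 152702) - 40760)*(-279639 - 485555) = (-42185 - 40760)*(-765194) = -82945*(-765194) = 63469016330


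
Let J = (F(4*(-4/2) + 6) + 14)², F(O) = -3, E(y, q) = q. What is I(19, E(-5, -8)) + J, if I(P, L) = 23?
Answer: 144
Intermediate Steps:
J = 121 (J = (-3 + 14)² = 11² = 121)
I(19, E(-5, -8)) + J = 23 + 121 = 144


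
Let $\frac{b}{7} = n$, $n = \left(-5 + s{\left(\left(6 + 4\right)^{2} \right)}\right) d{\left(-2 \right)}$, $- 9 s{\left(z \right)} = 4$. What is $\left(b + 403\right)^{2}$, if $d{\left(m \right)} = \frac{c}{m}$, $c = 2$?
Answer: $\frac{15760900}{81} \approx 1.9458 \cdot 10^{5}$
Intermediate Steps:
$s{\left(z \right)} = - \frac{4}{9}$ ($s{\left(z \right)} = \left(- \frac{1}{9}\right) 4 = - \frac{4}{9}$)
$d{\left(m \right)} = \frac{2}{m}$
$n = \frac{49}{9}$ ($n = \left(-5 - \frac{4}{9}\right) \frac{2}{-2} = - \frac{49 \cdot 2 \left(- \frac{1}{2}\right)}{9} = \left(- \frac{49}{9}\right) \left(-1\right) = \frac{49}{9} \approx 5.4444$)
$b = \frac{343}{9}$ ($b = 7 \cdot \frac{49}{9} = \frac{343}{9} \approx 38.111$)
$\left(b + 403\right)^{2} = \left(\frac{343}{9} + 403\right)^{2} = \left(\frac{3970}{9}\right)^{2} = \frac{15760900}{81}$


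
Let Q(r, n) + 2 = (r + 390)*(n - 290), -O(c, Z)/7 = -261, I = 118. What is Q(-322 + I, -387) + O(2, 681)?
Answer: -124097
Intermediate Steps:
O(c, Z) = 1827 (O(c, Z) = -7*(-261) = 1827)
Q(r, n) = -2 + (-290 + n)*(390 + r) (Q(r, n) = -2 + (r + 390)*(n - 290) = -2 + (390 + r)*(-290 + n) = -2 + (-290 + n)*(390 + r))
Q(-322 + I, -387) + O(2, 681) = (-113102 - 290*(-322 + 118) + 390*(-387) - 387*(-322 + 118)) + 1827 = (-113102 - 290*(-204) - 150930 - 387*(-204)) + 1827 = (-113102 + 59160 - 150930 + 78948) + 1827 = -125924 + 1827 = -124097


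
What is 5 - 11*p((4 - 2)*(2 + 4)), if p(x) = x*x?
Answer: -1579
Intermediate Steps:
p(x) = x**2
5 - 11*p((4 - 2)*(2 + 4)) = 5 - 11*(2 + 4)**2*(4 - 2)**2 = 5 - 11*(2*6)**2 = 5 - 11*12**2 = 5 - 11*144 = 5 - 1584 = -1579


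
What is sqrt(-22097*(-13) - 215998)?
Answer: sqrt(71263) ≈ 266.95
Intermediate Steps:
sqrt(-22097*(-13) - 215998) = sqrt(287261 - 215998) = sqrt(71263)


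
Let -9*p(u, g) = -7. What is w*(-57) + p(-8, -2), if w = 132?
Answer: -67709/9 ≈ -7523.2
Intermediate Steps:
p(u, g) = 7/9 (p(u, g) = -⅑*(-7) = 7/9)
w*(-57) + p(-8, -2) = 132*(-57) + 7/9 = -7524 + 7/9 = -67709/9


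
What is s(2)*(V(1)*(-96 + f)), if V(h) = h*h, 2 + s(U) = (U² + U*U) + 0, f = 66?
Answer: -180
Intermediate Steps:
s(U) = -2 + 2*U² (s(U) = -2 + ((U² + U*U) + 0) = -2 + ((U² + U²) + 0) = -2 + (2*U² + 0) = -2 + 2*U²)
V(h) = h²
s(2)*(V(1)*(-96 + f)) = (-2 + 2*2²)*(1²*(-96 + 66)) = (-2 + 2*4)*(1*(-30)) = (-2 + 8)*(-30) = 6*(-30) = -180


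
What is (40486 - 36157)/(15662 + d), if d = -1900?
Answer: 4329/13762 ≈ 0.31456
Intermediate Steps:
(40486 - 36157)/(15662 + d) = (40486 - 36157)/(15662 - 1900) = 4329/13762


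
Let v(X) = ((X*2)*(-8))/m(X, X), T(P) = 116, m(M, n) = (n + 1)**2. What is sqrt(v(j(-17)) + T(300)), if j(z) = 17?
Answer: 4*sqrt(583)/9 ≈ 10.731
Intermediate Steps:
m(M, n) = (1 + n)**2
v(X) = -16*X/(1 + X)**2 (v(X) = ((X*2)*(-8))/((1 + X)**2) = ((2*X)*(-8))/(1 + X)**2 = (-16*X)/(1 + X)**2 = -16*X/(1 + X)**2)
sqrt(v(j(-17)) + T(300)) = sqrt(-16*17/(1 + 17)**2 + 116) = sqrt(-16*17/18**2 + 116) = sqrt(-16*17*1/324 + 116) = sqrt(-68/81 + 116) = sqrt(9328/81) = 4*sqrt(583)/9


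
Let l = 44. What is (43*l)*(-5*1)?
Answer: -9460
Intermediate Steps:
(43*l)*(-5*1) = (43*44)*(-5*1) = 1892*(-5) = -9460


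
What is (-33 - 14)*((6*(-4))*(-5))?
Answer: -5640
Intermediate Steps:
(-33 - 14)*((6*(-4))*(-5)) = -(-1128)*(-5) = -47*120 = -5640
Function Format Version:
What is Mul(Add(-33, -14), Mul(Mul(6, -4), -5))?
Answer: -5640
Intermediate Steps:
Mul(Add(-33, -14), Mul(Mul(6, -4), -5)) = Mul(-47, Mul(-24, -5)) = Mul(-47, 120) = -5640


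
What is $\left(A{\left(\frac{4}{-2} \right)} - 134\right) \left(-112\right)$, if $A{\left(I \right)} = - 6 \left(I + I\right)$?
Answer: $12320$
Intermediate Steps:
$A{\left(I \right)} = - 12 I$ ($A{\left(I \right)} = - 6 \cdot 2 I = - 12 I$)
$\left(A{\left(\frac{4}{-2} \right)} - 134\right) \left(-112\right) = \left(- 12 \frac{4}{-2} - 134\right) \left(-112\right) = \left(- 12 \cdot 4 \left(- \frac{1}{2}\right) - 134\right) \left(-112\right) = \left(\left(-12\right) \left(-2\right) - 134\right) \left(-112\right) = \left(24 - 134\right) \left(-112\right) = \left(-110\right) \left(-112\right) = 12320$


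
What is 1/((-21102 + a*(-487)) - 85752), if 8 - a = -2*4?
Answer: -1/114646 ≈ -8.7225e-6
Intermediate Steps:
a = 16 (a = 8 - (-2)*4 = 8 - 1*(-8) = 8 + 8 = 16)
1/((-21102 + a*(-487)) - 85752) = 1/((-21102 + 16*(-487)) - 85752) = 1/((-21102 - 7792) - 85752) = 1/(-28894 - 85752) = 1/(-114646) = -1/114646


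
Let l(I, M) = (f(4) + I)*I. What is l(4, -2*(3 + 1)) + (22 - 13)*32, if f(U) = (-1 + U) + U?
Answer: 332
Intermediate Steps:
f(U) = -1 + 2*U
l(I, M) = I*(7 + I) (l(I, M) = ((-1 + 2*4) + I)*I = ((-1 + 8) + I)*I = (7 + I)*I = I*(7 + I))
l(4, -2*(3 + 1)) + (22 - 13)*32 = 4*(7 + 4) + (22 - 13)*32 = 4*11 + 9*32 = 44 + 288 = 332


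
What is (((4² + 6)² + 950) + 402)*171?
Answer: 313956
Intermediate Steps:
(((4² + 6)² + 950) + 402)*171 = (((16 + 6)² + 950) + 402)*171 = ((22² + 950) + 402)*171 = ((484 + 950) + 402)*171 = (1434 + 402)*171 = 1836*171 = 313956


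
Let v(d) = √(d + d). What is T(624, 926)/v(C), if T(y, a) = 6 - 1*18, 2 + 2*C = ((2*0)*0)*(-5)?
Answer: 6*I*√2 ≈ 8.4853*I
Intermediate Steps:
C = -1 (C = -1 + (((2*0)*0)*(-5))/2 = -1 + ((0*0)*(-5))/2 = -1 + (0*(-5))/2 = -1 + (½)*0 = -1 + 0 = -1)
v(d) = √2*√d (v(d) = √(2*d) = √2*√d)
T(y, a) = -12 (T(y, a) = 6 - 18 = -12)
T(624, 926)/v(C) = -12*(-I*√2/2) = -(-6)*I*√2 = 6*I*√2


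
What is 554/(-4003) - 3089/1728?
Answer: -13322579/6917184 ≈ -1.9260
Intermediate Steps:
554/(-4003) - 3089/1728 = 554*(-1/4003) - 3089*1/1728 = -554/4003 - 3089/1728 = -13322579/6917184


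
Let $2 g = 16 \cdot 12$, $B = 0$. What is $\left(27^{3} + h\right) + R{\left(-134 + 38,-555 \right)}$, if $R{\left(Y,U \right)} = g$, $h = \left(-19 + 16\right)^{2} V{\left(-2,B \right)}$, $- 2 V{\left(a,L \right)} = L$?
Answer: $19779$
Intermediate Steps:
$V{\left(a,L \right)} = - \frac{L}{2}$
$g = 96$ ($g = \frac{16 \cdot 12}{2} = \frac{1}{2} \cdot 192 = 96$)
$h = 0$ ($h = \left(-19 + 16\right)^{2} \left(\left(- \frac{1}{2}\right) 0\right) = \left(-3\right)^{2} \cdot 0 = 9 \cdot 0 = 0$)
$R{\left(Y,U \right)} = 96$
$\left(27^{3} + h\right) + R{\left(-134 + 38,-555 \right)} = \left(27^{3} + 0\right) + 96 = \left(19683 + 0\right) + 96 = 19683 + 96 = 19779$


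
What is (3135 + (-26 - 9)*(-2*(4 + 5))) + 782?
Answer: 4547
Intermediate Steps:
(3135 + (-26 - 9)*(-2*(4 + 5))) + 782 = (3135 - (-70)*9) + 782 = (3135 - 35*(-18)) + 782 = (3135 + 630) + 782 = 3765 + 782 = 4547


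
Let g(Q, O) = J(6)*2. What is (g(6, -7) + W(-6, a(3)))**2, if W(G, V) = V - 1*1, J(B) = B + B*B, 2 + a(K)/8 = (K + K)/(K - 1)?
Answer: 8281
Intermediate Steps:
a(K) = -16 + 16*K/(-1 + K) (a(K) = -16 + 8*((K + K)/(K - 1)) = -16 + 8*((2*K)/(-1 + K)) = -16 + 8*(2*K/(-1 + K)) = -16 + 16*K/(-1 + K))
J(B) = B + B**2
g(Q, O) = 84 (g(Q, O) = (6*(1 + 6))*2 = (6*7)*2 = 42*2 = 84)
W(G, V) = -1 + V (W(G, V) = V - 1 = -1 + V)
(g(6, -7) + W(-6, a(3)))**2 = (84 + (-1 + 16/(-1 + 3)))**2 = (84 + (-1 + 16/2))**2 = (84 + (-1 + 16*(1/2)))**2 = (84 + (-1 + 8))**2 = (84 + 7)**2 = 91**2 = 8281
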